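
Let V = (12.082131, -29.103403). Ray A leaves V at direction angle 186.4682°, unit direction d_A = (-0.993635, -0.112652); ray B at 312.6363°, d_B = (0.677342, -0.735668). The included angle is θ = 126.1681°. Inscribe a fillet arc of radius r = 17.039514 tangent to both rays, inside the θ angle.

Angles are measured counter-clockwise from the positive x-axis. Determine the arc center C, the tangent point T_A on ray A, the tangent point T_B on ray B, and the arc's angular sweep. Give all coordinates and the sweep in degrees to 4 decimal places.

center=(5.4061,-47.0090) T_A=(3.4866,-30.0779) T_B=(17.9416,-35.4674) sweep=53.8319

bisector direction at 249.5522° = (-0.349353,-0.936991)
center distance |VC| = r/sin(θ/2) = 17.039514/sin(63.0840°) = 19.109631
C = V + |VC|·bis = (5.4061,-47.0090)
T_A = V + ((C−V)·d_A)·d_A = V + 8.6506·d_A = (3.4866,-30.0779)
T_B = V + ((C−V)·d_B)·d_B = V + 8.6506·d_B = (17.9416,-35.4674)
sweep = 180° − θ = 53.8319°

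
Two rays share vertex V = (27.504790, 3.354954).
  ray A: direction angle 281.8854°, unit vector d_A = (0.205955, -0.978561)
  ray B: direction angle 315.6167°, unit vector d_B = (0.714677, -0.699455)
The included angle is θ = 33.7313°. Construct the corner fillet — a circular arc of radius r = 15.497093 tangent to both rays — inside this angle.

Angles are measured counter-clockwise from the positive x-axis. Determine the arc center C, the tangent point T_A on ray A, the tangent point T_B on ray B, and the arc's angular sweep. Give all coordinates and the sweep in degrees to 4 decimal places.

center=(53.1975,-43.4746) T_A=(38.0326,-46.6663) T_B=(64.0370,-32.3992) sweep=146.2687

bisector direction at 298.7511° = (0.481005,-0.876718)
center distance |VC| = r/sin(θ/2) = 15.497093/sin(16.8656°) = 53.414581
C = V + |VC|·bis = (53.1975,-43.4746)
T_A = V + ((C−V)·d_A)·d_A = V + 51.1171·d_A = (38.0326,-46.6663)
T_B = V + ((C−V)·d_B)·d_B = V + 51.1171·d_B = (64.0370,-32.3992)
sweep = 180° − θ = 146.2687°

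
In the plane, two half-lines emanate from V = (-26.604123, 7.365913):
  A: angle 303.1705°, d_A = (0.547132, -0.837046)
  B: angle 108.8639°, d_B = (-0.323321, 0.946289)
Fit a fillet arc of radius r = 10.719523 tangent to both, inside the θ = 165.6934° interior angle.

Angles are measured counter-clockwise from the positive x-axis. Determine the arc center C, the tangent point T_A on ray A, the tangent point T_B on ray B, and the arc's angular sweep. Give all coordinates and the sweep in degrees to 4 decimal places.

bisector direction at 26.0172° = (0.898662,0.438641)
center distance |VC| = r/sin(θ/2) = 10.719523/sin(82.8467°) = 10.803613
C = V + |VC|·bis = (-16.8953,12.1048)
T_A = V + ((C−V)·d_A)·d_A = V + 1.3453·d_A = (-25.8681,6.2398)
T_B = V + ((C−V)·d_B)·d_B = V + 1.3453·d_B = (-27.0391,8.6390)
sweep = 180° − θ = 14.3066°

center=(-16.8953,12.1048) T_A=(-25.8681,6.2398) T_B=(-27.0391,8.6390) sweep=14.3066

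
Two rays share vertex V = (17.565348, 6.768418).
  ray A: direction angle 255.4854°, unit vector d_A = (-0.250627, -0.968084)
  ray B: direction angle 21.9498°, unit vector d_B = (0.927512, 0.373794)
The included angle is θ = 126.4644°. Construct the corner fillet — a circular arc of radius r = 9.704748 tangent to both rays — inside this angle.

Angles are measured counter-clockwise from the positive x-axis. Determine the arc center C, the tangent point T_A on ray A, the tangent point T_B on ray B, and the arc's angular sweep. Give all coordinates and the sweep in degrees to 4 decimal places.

bisector direction at 318.7176° = (0.751467,-0.659771)
center distance |VC| = r/sin(θ/2) = 9.704748/sin(63.2322°) = 10.869538
C = V + |VC|·bis = (25.7334,-0.4030)
T_A = V + ((C−V)·d_A)·d_A = V + 4.8954·d_A = (16.3384,2.0293)
T_B = V + ((C−V)·d_B)·d_B = V + 4.8954·d_B = (22.1059,8.5983)
sweep = 180° − θ = 53.5356°

center=(25.7334,-0.4030) T_A=(16.3384,2.0293) T_B=(22.1059,8.5983) sweep=53.5356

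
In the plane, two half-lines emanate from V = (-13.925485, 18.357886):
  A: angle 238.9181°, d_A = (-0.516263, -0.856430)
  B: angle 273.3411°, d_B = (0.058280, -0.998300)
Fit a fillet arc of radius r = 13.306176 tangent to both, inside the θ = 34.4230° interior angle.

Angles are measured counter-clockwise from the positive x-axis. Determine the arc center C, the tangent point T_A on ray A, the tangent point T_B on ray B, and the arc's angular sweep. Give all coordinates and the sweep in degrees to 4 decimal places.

center=(-24.7056,-25.2994) T_A=(-36.1014,-18.4299) T_B=(-11.4221,-24.5239) sweep=145.5770

bisector direction at 256.1296° = (-0.239727,-0.970840)
center distance |VC| = r/sin(θ/2) = 13.306176/sin(17.2115°) = 44.968523
C = V + |VC|·bis = (-24.7056,-25.2994)
T_A = V + ((C−V)·d_A)·d_A = V + 42.9548·d_A = (-36.1014,-18.4299)
T_B = V + ((C−V)·d_B)·d_B = V + 42.9548·d_B = (-11.4221,-24.5239)
sweep = 180° − θ = 145.5770°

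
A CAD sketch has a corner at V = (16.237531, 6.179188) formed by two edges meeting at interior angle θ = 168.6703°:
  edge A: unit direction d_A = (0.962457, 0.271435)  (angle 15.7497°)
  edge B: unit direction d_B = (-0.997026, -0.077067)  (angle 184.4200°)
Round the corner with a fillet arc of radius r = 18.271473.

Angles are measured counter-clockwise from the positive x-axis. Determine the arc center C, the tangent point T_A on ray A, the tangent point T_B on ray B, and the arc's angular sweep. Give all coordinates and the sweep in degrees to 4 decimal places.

center=(13.0224,24.2566) T_A=(17.9819,6.6711) T_B=(14.4305,6.0395) sweep=11.3297

bisector direction at 100.0849° = (-0.175106,0.984550)
center distance |VC| = r/sin(θ/2) = 18.271473/sin(84.3351°) = 18.361143
C = V + |VC|·bis = (13.0224,24.2566)
T_A = V + ((C−V)·d_A)·d_A = V + 1.8124·d_A = (17.9819,6.6711)
T_B = V + ((C−V)·d_B)·d_B = V + 1.8124·d_B = (14.4305,6.0395)
sweep = 180° − θ = 11.3297°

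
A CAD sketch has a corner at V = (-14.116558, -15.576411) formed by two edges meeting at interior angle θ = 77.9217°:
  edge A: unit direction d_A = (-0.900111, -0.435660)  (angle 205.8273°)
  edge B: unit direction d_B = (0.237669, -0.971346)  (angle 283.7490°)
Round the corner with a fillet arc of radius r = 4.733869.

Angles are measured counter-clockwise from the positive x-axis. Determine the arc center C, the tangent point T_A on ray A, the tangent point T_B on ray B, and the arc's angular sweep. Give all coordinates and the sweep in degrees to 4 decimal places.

center=(-17.3235,-22.3878) T_A=(-19.3858,-18.1268) T_B=(-12.7252,-21.2627) sweep=102.0783

bisector direction at 244.7882° = (-0.425966,-0.904739)
center distance |VC| = r/sin(θ/2) = 4.733869/sin(38.9609°) = 7.528547
C = V + |VC|·bis = (-17.3235,-22.3878)
T_A = V + ((C−V)·d_A)·d_A = V + 5.8540·d_A = (-19.3858,-18.1268)
T_B = V + ((C−V)·d_B)·d_B = V + 5.8540·d_B = (-12.7252,-21.2627)
sweep = 180° − θ = 102.0783°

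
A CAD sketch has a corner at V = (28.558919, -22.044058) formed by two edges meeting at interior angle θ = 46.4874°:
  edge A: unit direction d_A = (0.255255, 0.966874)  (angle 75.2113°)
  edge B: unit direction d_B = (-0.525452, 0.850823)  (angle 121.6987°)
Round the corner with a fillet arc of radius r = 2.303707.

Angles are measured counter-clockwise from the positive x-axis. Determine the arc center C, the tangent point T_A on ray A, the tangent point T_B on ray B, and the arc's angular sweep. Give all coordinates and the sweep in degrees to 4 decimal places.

center=(27.7006,-16.2701) T_A=(29.9280,-16.8581) T_B=(25.7406,-17.4805) sweep=133.5126

bisector direction at 98.4550° = (-0.147033,0.989132)
center distance |VC| = r/sin(θ/2) = 2.303707/sin(23.2437°) = 5.837448
C = V + |VC|·bis = (27.7006,-16.2701)
T_A = V + ((C−V)·d_A)·d_A = V + 5.3636·d_A = (29.9280,-16.8581)
T_B = V + ((C−V)·d_B)·d_B = V + 5.3636·d_B = (25.7406,-17.4805)
sweep = 180° − θ = 133.5126°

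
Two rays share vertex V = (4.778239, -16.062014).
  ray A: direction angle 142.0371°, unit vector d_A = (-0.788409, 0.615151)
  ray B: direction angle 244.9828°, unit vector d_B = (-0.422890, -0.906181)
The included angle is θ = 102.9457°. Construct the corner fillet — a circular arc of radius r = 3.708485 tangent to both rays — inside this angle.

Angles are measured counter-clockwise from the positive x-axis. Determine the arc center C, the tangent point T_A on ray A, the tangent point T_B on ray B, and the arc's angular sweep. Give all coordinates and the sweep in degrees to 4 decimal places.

bisector direction at 193.5100° = (-0.972329,-0.233614)
center distance |VC| = r/sin(θ/2) = 3.708485/sin(51.4729°) = 4.740410
C = V + |VC|·bis = (0.1690,-17.1694)
T_A = V + ((C−V)·d_A)·d_A = V + 2.9527·d_A = (2.4503,-14.2456)
T_B = V + ((C−V)·d_B)·d_B = V + 2.9527·d_B = (3.5296,-18.7377)
sweep = 180° − θ = 77.0543°

center=(0.1690,-17.1694) T_A=(2.4503,-14.2456) T_B=(3.5296,-18.7377) sweep=77.0543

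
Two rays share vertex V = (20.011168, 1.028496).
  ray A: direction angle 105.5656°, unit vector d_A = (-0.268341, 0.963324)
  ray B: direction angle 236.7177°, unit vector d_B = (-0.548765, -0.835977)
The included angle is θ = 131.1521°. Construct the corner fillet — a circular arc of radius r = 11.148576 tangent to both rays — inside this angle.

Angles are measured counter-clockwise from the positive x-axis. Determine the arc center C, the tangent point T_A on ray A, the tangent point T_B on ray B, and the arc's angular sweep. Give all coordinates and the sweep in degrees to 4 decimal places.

bisector direction at 171.1416° = (-0.988072,0.153992)
center distance |VC| = r/sin(θ/2) = 11.148576/sin(65.5760°) = 12.244308
C = V + |VC|·bis = (7.9129,2.9140)
T_A = V + ((C−V)·d_A)·d_A = V + 5.0628·d_A = (18.6526,5.9056)
T_B = V + ((C−V)·d_B)·d_B = V + 5.0628·d_B = (17.2329,-3.2039)
sweep = 180° − θ = 48.8479°

center=(7.9129,2.9140) T_A=(18.6526,5.9056) T_B=(17.2329,-3.2039) sweep=48.8479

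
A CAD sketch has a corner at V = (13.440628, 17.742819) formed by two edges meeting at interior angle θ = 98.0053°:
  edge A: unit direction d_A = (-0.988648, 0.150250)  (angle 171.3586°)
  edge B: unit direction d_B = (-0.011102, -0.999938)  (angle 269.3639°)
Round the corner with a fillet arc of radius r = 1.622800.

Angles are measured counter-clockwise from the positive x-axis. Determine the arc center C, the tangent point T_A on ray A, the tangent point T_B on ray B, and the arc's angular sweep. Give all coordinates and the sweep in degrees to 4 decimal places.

center=(11.8023,16.3504) T_A=(12.0461,17.9548) T_B=(13.4250,16.3324) sweep=81.9947

bisector direction at 220.3612° = (-0.761976,-0.647605)
center distance |VC| = r/sin(θ/2) = 1.622800/sin(49.0027°) = 2.150145
C = V + |VC|·bis = (11.8023,16.3504)
T_A = V + ((C−V)·d_A)·d_A = V + 1.4105·d_A = (12.0461,17.9548)
T_B = V + ((C−V)·d_B)·d_B = V + 1.4105·d_B = (13.4250,16.3324)
sweep = 180° − θ = 81.9947°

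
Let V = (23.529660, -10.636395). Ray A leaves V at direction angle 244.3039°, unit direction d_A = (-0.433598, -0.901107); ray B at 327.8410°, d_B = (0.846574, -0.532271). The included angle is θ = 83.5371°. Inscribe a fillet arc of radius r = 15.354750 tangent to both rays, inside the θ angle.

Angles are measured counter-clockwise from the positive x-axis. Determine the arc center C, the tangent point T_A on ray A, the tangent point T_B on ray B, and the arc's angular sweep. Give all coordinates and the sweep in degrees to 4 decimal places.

center=(29.9114,-32.7863) T_A=(16.0751,-26.1285) T_B=(38.0842,-19.7874) sweep=96.4629

bisector direction at 286.0725° = (0.276853,-0.960912)
center distance |VC| = r/sin(θ/2) = 15.354750/sin(41.7685°) = 23.050917
C = V + |VC|·bis = (29.9114,-32.7863)
T_A = V + ((C−V)·d_A)·d_A = V + 17.1923·d_A = (16.0751,-26.1285)
T_B = V + ((C−V)·d_B)·d_B = V + 17.1923·d_B = (38.0842,-19.7874)
sweep = 180° − θ = 96.4629°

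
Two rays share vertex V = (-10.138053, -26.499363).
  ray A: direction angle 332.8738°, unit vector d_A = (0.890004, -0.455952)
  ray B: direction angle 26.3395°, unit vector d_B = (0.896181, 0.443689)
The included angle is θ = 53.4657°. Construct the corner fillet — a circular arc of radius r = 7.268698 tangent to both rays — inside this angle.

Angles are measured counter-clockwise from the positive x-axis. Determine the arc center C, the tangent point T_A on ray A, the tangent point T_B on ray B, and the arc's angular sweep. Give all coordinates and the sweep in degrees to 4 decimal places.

bisector direction at 359.6067° = (0.999976,-0.006865)
center distance |VC| = r/sin(θ/2) = 7.268698/sin(26.7328°) = 16.158726
C = V + |VC|·bis = (6.0203,-26.6103)
T_A = V + ((C−V)·d_A)·d_A = V + 14.4316·d_A = (2.7061,-33.0795)
T_B = V + ((C−V)·d_B)·d_B = V + 14.4316·d_B = (2.7952,-20.0962)
sweep = 180° − θ = 126.5343°

center=(6.0203,-26.6103) T_A=(2.7061,-33.0795) T_B=(2.7952,-20.0962) sweep=126.5343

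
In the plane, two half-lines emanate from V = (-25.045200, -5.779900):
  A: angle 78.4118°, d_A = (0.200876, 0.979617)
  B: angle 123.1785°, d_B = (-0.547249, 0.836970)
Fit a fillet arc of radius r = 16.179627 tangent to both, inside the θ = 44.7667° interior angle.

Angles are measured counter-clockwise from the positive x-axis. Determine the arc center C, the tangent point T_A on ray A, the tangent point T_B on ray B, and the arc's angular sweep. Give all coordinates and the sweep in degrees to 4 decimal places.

bisector direction at 100.7951° = (-0.187298,0.982303)
center distance |VC| = r/sin(θ/2) = 16.179627/sin(22.3834°) = 42.488328
C = V + |VC|·bis = (-33.0032,35.9565)
T_A = V + ((C−V)·d_A)·d_A = V + 39.2871·d_A = (-17.1534,32.7064)
T_B = V + ((C−V)·d_B)·d_B = V + 39.2871·d_B = (-46.5450,27.1022)
sweep = 180° − θ = 135.2333°

center=(-33.0032,35.9565) T_A=(-17.1534,32.7064) T_B=(-46.5450,27.1022) sweep=135.2333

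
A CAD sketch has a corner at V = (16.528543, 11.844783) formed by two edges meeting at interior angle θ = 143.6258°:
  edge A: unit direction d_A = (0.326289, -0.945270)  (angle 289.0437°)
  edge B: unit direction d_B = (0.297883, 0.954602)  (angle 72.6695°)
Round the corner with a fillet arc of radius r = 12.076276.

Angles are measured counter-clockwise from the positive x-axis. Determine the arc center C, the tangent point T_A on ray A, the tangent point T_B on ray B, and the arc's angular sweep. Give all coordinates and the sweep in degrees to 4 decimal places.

bisector direction at 0.8566° = (0.999888,0.014950)
center distance |VC| = r/sin(θ/2) = 12.076276/sin(71.8129°) = 12.711303
C = V + |VC|·bis = (29.2384,12.0348)
T_A = V + ((C−V)·d_A)·d_A = V + 3.9675·d_A = (17.8231,8.0945)
T_B = V + ((C−V)·d_B)·d_B = V + 3.9675·d_B = (17.7104,15.6321)
sweep = 180° − θ = 36.3742°

center=(29.2384,12.0348) T_A=(17.8231,8.0945) T_B=(17.7104,15.6321) sweep=36.3742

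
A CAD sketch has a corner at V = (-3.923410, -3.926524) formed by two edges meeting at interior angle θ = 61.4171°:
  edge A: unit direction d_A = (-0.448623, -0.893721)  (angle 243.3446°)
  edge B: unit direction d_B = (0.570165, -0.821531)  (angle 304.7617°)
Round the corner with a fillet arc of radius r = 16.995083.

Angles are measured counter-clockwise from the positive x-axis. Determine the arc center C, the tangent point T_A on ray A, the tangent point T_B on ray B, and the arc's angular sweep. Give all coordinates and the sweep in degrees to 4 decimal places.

bisector direction at 274.0532° = (0.070682,-0.997499)
center distance |VC| = r/sin(θ/2) = 16.995083/sin(30.7085°) = 33.279892
C = V + |VC|·bis = (-1.5711,-37.1232)
T_A = V + ((C−V)·d_A)·d_A = V + 28.6133·d_A = (-16.7600,-29.4988)
T_B = V + ((C−V)·d_B)·d_B = V + 28.6133·d_B = (12.3909,-27.4332)
sweep = 180° − θ = 118.5829°

center=(-1.5711,-37.1232) T_A=(-16.7600,-29.4988) T_B=(12.3909,-27.4332) sweep=118.5829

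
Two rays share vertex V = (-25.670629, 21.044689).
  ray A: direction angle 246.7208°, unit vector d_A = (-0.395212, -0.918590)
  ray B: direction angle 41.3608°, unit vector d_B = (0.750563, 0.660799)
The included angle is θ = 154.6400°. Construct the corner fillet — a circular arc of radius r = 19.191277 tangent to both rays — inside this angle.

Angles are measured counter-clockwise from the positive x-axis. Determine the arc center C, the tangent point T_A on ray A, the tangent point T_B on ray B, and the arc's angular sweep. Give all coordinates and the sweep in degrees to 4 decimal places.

bisector direction at 324.0408° = (0.809435,-0.587209)
center distance |VC| = r/sin(θ/2) = 19.191277/sin(77.3200°) = 19.671029
C = V + |VC|·bis = (-9.7482,9.4937)
T_A = V + ((C−V)·d_A)·d_A = V + 4.3179·d_A = (-27.3771,17.0783)
T_B = V + ((C−V)·d_B)·d_B = V + 4.3179·d_B = (-22.4298,23.8980)
sweep = 180° − θ = 25.3600°

center=(-9.7482,9.4937) T_A=(-27.3771,17.0783) T_B=(-22.4298,23.8980) sweep=25.3600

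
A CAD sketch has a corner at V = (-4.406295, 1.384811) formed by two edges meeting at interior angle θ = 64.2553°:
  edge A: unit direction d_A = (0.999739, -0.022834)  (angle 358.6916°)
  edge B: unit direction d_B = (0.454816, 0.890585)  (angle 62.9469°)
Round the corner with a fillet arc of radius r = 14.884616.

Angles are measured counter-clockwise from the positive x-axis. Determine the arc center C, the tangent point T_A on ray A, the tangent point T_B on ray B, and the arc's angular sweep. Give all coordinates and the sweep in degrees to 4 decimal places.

bisector direction at 30.8193° = (0.858788,0.512331)
center distance |VC| = r/sin(θ/2) = 14.884616/sin(32.1277°) = 27.988738
C = V + |VC|·bis = (19.6301,15.7243)
T_A = V + ((C−V)·d_A)·d_A = V + 23.7027·d_A = (19.2902,0.8436)
T_B = V + ((C−V)·d_B)·d_B = V + 23.7027·d_B = (6.3741,22.4941)
sweep = 180° − θ = 115.7447°

center=(19.6301,15.7243) T_A=(19.2902,0.8436) T_B=(6.3741,22.4941) sweep=115.7447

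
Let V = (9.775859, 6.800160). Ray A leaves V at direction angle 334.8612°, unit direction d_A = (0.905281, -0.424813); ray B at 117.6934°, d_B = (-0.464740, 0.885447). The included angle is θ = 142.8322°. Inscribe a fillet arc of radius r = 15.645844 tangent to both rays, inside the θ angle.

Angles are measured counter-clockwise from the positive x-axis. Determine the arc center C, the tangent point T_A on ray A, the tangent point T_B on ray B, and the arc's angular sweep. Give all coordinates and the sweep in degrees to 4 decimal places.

center=(21.1847,18.7293) T_A=(14.5381,4.5654) T_B=(7.3311,11.4581) sweep=37.1678

bisector direction at 46.2773° = (0.691169,0.722693)
center distance |VC| = r/sin(θ/2) = 15.645844/sin(71.4161°) = 16.506527
C = V + |VC|·bis = (21.1847,18.7293)
T_A = V + ((C−V)·d_A)·d_A = V + 5.2605·d_A = (14.5381,4.5654)
T_B = V + ((C−V)·d_B)·d_B = V + 5.2605·d_B = (7.3311,11.4581)
sweep = 180° − θ = 37.1678°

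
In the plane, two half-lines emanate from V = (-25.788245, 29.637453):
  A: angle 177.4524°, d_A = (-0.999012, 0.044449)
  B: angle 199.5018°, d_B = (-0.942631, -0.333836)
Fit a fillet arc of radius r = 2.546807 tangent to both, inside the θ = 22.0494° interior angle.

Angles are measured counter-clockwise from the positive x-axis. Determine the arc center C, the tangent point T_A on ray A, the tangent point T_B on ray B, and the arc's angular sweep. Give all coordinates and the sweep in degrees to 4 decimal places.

bisector direction at 188.4771° = (-0.989075,-0.147414)
center distance |VC| = r/sin(θ/2) = 2.546807/sin(11.0247°) = 13.317881
C = V + |VC|·bis = (-38.9606,27.6742)
T_A = V + ((C−V)·d_A)·d_A = V + 13.0721·d_A = (-38.8474,30.2185)
T_B = V + ((C−V)·d_B)·d_B = V + 13.0721·d_B = (-38.1104,25.2735)
sweep = 180° − θ = 157.9506°

center=(-38.9606,27.6742) T_A=(-38.8474,30.2185) T_B=(-38.1104,25.2735) sweep=157.9506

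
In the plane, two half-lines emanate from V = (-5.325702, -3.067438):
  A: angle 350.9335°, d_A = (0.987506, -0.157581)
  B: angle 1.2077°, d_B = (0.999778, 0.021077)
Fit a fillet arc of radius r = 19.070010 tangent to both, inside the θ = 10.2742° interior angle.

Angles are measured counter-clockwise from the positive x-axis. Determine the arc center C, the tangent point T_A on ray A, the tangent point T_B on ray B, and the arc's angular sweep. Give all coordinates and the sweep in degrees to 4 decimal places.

center=(207.1530,-17.6623) T_A=(204.1479,-36.4941) T_B=(206.7511,1.4035) sweep=169.7258

bisector direction at 356.0706° = (0.997649,-0.068527)
center distance |VC| = r/sin(θ/2) = 19.070010/sin(5.1371°) = 212.979379
C = V + |VC|·bis = (207.1530,-17.6623)
T_A = V + ((C−V)·d_A)·d_A = V + 212.1239·d_A = (204.1479,-36.4941)
T_B = V + ((C−V)·d_B)·d_B = V + 212.1239·d_B = (206.7511,1.4035)
sweep = 180° − θ = 169.7258°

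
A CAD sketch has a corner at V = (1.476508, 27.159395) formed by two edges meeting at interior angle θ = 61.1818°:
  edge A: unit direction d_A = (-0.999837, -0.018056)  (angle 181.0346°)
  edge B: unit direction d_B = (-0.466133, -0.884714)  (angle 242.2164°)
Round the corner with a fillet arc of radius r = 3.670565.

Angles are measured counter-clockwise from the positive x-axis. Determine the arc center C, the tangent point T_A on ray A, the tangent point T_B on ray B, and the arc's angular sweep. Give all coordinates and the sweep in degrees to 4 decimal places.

center=(-4.6650,23.3773) T_A=(-4.7313,27.0473) T_B=(-1.4176,21.6663) sweep=118.8182

bisector direction at 211.6255° = (-0.851494,-0.524365)
center distance |VC| = r/sin(θ/2) = 3.670565/sin(30.5909°) = 7.212677
C = V + |VC|·bis = (-4.6650,23.3773)
T_A = V + ((C−V)·d_A)·d_A = V + 6.2088·d_A = (-4.7313,27.0473)
T_B = V + ((C−V)·d_B)·d_B = V + 6.2088·d_B = (-1.4176,21.6663)
sweep = 180° − θ = 118.8182°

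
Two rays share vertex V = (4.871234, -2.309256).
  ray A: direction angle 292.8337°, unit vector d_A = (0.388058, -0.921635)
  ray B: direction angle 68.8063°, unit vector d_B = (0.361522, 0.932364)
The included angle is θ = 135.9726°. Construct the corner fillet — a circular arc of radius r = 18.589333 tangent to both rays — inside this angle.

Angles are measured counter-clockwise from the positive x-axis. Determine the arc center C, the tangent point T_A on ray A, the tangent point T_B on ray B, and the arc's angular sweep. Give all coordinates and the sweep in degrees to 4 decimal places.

bisector direction at 0.8200° = (0.999898,0.014311)
center distance |VC| = r/sin(θ/2) = 18.589333/sin(67.9863°) = 20.051179
C = V + |VC|·bis = (24.9204,-2.0223)
T_A = V + ((C−V)·d_A)·d_A = V + 7.5157·d_A = (7.7878,-9.2360)
T_B = V + ((C−V)·d_B)·d_B = V + 7.5157·d_B = (7.5883,4.6982)
sweep = 180° − θ = 44.0274°

center=(24.9204,-2.0223) T_A=(7.7878,-9.2360) T_B=(7.5883,4.6982) sweep=44.0274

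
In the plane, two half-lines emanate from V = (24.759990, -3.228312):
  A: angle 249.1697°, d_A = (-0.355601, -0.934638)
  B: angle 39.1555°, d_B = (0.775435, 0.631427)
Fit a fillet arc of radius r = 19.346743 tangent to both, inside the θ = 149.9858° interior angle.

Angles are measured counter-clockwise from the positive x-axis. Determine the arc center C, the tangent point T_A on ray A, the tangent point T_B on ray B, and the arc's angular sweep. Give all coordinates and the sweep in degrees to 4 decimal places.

center=(40.9979,-14.9556) T_A=(22.9157,-8.0758) T_B=(28.7818,0.0466) sweep=30.0142

bisector direction at 324.1626° = (0.810682,-0.585487)
center distance |VC| = r/sin(θ/2) = 19.346743/sin(74.9929°) = 20.029887
C = V + |VC|·bis = (40.9979,-14.9556)
T_A = V + ((C−V)·d_A)·d_A = V + 5.1865·d_A = (22.9157,-8.0758)
T_B = V + ((C−V)·d_B)·d_B = V + 5.1865·d_B = (28.7818,0.0466)
sweep = 180° − θ = 30.0142°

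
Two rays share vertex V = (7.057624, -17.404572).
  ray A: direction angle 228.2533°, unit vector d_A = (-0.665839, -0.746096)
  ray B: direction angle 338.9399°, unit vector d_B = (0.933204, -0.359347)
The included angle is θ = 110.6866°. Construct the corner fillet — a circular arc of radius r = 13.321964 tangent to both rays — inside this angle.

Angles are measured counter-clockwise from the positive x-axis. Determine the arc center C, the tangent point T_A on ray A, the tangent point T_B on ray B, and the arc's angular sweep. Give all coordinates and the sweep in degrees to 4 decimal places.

center=(10.8649,-33.1462) T_A=(0.9255,-24.2759) T_B=(15.6521,-20.7140) sweep=69.3134

bisector direction at 283.5966° = (0.235084,-0.971975)
center distance |VC| = r/sin(θ/2) = 13.321964/sin(55.3433°) = 16.195459
C = V + |VC|·bis = (10.8649,-33.1462)
T_A = V + ((C−V)·d_A)·d_A = V + 9.2097·d_A = (0.9255,-24.2759)
T_B = V + ((C−V)·d_B)·d_B = V + 9.2097·d_B = (15.6521,-20.7140)
sweep = 180° − θ = 69.3134°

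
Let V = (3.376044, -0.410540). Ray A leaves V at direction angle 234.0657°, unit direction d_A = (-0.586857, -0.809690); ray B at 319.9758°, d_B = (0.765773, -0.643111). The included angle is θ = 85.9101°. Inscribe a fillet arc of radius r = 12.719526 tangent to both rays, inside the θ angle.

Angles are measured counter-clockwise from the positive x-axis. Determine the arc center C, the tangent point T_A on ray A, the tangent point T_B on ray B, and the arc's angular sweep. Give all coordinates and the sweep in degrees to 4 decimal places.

center=(5.6576,-18.9367) T_A=(-4.6413,-11.4721) T_B=(13.8376,-9.1964) sweep=94.0899

bisector direction at 277.0207° = (0.122229,-0.992502)
center distance |VC| = r/sin(θ/2) = 12.719526/sin(42.9550°) = 18.666086
C = V + |VC|·bis = (5.6576,-18.9367)
T_A = V + ((C−V)·d_A)·d_A = V + 13.6615·d_A = (-4.6413,-11.4721)
T_B = V + ((C−V)·d_B)·d_B = V + 13.6615·d_B = (13.8376,-9.1964)
sweep = 180° − θ = 94.0899°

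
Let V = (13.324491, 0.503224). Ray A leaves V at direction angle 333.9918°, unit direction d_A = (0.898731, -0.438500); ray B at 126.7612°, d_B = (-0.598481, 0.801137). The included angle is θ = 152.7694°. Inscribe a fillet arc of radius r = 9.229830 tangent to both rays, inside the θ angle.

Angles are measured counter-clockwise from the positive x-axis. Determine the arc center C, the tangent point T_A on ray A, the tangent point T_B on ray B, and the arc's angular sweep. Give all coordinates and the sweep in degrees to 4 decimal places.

center=(19.3809,7.8181) T_A=(15.3336,-0.4771) T_B=(11.9866,2.2942) sweep=27.2306

bisector direction at 50.3765° = (0.637740,0.770252)
center distance |VC| = r/sin(θ/2) = 9.229830/sin(76.3847°) = 9.496705
C = V + |VC|·bis = (19.3809,7.8181)
T_A = V + ((C−V)·d_A)·d_A = V + 2.2355·d_A = (15.3336,-0.4771)
T_B = V + ((C−V)·d_B)·d_B = V + 2.2355·d_B = (11.9866,2.2942)
sweep = 180° − θ = 27.2306°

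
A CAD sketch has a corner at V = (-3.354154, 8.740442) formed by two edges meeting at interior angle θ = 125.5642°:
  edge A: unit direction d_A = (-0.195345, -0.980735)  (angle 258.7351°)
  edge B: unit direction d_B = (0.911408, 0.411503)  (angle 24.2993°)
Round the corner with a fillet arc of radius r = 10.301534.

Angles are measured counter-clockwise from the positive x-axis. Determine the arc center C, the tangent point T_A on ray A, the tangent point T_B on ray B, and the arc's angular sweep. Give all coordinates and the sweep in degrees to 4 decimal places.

bisector direction at 321.5172° = (0.782795,-0.622280)
center distance |VC| = r/sin(θ/2) = 10.301534/sin(62.7821°) = 11.584213
C = V + |VC|·bis = (5.7139,1.5318)
T_A = V + ((C−V)·d_A)·d_A = V + 5.2983·d_A = (-4.3892,3.5442)
T_B = V + ((C−V)·d_B)·d_B = V + 5.2983·d_B = (1.4748,10.9207)
sweep = 180° − θ = 54.4358°

center=(5.7139,1.5318) T_A=(-4.3892,3.5442) T_B=(1.4748,10.9207) sweep=54.4358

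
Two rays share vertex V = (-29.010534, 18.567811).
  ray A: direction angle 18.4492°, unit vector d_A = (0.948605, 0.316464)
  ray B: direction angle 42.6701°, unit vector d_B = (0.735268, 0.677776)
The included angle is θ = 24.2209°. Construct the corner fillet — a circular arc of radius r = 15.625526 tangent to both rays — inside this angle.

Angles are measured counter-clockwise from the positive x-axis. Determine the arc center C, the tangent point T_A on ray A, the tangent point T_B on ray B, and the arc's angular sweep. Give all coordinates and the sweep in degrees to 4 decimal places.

bisector direction at 30.5597° = (0.861100,0.508435)
center distance |VC| = r/sin(θ/2) = 15.625526/sin(12.1105°) = 74.479301
C = V + |VC|·bis = (35.1236,56.4357)
T_A = V + ((C−V)·d_A)·d_A = V + 72.8218·d_A = (40.0685,41.6133)
T_B = V + ((C−V)·d_B)·d_B = V + 72.8218·d_B = (24.5330,67.9247)
sweep = 180° − θ = 155.7791°

center=(35.1236,56.4357) T_A=(40.0685,41.6133) T_B=(24.5330,67.9247) sweep=155.7791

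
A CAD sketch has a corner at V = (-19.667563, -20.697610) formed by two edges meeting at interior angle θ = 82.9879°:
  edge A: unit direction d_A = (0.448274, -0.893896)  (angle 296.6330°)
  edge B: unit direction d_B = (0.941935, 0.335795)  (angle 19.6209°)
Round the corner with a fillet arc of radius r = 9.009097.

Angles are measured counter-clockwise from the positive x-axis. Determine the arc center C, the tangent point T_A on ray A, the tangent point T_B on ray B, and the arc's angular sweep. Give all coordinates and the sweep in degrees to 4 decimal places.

center=(-7.0487,-25.7635) T_A=(-15.1018,-29.8020) T_B=(-10.0739,-17.2775) sweep=97.0121

bisector direction at 338.1269° = (0.928012,-0.372551)
center distance |VC| = r/sin(θ/2) = 9.009097/sin(41.4939°) = 13.597796
C = V + |VC|·bis = (-7.0487,-25.7635)
T_A = V + ((C−V)·d_A)·d_A = V + 10.1851·d_A = (-15.1018,-29.8020)
T_B = V + ((C−V)·d_B)·d_B = V + 10.1851·d_B = (-10.0739,-17.2775)
sweep = 180° − θ = 97.0121°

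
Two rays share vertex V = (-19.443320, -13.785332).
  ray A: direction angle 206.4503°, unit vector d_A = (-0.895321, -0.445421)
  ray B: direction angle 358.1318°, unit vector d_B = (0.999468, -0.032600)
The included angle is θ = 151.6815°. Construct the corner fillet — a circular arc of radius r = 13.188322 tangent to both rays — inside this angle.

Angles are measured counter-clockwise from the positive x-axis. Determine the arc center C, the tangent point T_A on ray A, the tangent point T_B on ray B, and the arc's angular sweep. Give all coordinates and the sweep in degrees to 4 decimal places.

bisector direction at 282.2911° = (0.212878,-0.977079)
center distance |VC| = r/sin(θ/2) = 13.188322/sin(75.8407°) = 13.601543
C = V + |VC|·bis = (-16.5479,-27.0751)
T_A = V + ((C−V)·d_A)·d_A = V + 3.3272·d_A = (-22.4222,-15.2673)
T_B = V + ((C−V)·d_B)·d_B = V + 3.3272·d_B = (-16.1179,-13.8938)
sweep = 180° − θ = 28.3185°

center=(-16.5479,-27.0751) T_A=(-22.4222,-15.2673) T_B=(-16.1179,-13.8938) sweep=28.3185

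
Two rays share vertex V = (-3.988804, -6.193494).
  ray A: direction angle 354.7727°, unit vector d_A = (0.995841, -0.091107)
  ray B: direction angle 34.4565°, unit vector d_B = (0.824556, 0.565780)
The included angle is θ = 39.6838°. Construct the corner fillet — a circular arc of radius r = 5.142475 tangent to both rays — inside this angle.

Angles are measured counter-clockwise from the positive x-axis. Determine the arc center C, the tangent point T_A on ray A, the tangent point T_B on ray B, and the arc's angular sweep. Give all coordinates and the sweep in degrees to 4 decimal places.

center=(10.6715,-2.3708) T_A=(10.2030,-7.4919) T_B=(7.7620,1.8695) sweep=140.3162

bisector direction at 14.6146° = (0.967645,0.252316)
center distance |VC| = r/sin(θ/2) = 5.142475/sin(19.8419°) = 15.150509
C = V + |VC|·bis = (10.6715,-2.3708)
T_A = V + ((C−V)·d_A)·d_A = V + 14.2511·d_A = (10.2030,-7.4919)
T_B = V + ((C−V)·d_B)·d_B = V + 14.2511·d_B = (7.7620,1.8695)
sweep = 180° − θ = 140.3162°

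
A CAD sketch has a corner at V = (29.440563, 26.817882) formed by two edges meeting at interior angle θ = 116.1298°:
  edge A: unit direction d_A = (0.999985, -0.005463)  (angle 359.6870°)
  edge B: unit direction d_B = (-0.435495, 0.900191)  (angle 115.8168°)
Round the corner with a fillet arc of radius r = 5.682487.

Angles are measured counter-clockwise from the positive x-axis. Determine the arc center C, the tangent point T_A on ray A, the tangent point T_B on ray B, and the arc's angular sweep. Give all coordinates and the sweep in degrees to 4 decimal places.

bisector direction at 57.7519° = (0.533586,0.845746)
center distance |VC| = r/sin(θ/2) = 5.682487/sin(58.0649°) = 6.695931
C = V + |VC|·bis = (33.0134,32.4809)
T_A = V + ((C−V)·d_A)·d_A = V + 3.5419·d_A = (32.9824,26.7985)
T_B = V + ((C−V)·d_B)·d_B = V + 3.5419·d_B = (27.8981,30.0062)
sweep = 180° − θ = 63.8702°

center=(33.0134,32.4809) T_A=(32.9824,26.7985) T_B=(27.8981,30.0062) sweep=63.8702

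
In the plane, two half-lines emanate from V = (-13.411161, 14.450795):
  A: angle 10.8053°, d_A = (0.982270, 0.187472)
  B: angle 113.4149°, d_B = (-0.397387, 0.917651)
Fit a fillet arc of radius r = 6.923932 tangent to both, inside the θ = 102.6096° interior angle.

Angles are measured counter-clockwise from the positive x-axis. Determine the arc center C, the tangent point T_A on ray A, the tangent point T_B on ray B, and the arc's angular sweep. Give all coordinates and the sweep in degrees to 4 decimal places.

center=(-9.2614,22.2917) T_A=(-7.9633,15.4905) T_B=(-15.6151,19.5402) sweep=77.3904

bisector direction at 62.1101° = (0.467774,0.883848)
center distance |VC| = r/sin(θ/2) = 6.923932/sin(51.3048°) = 8.871345
C = V + |VC|·bis = (-9.2614,22.2917)
T_A = V + ((C−V)·d_A)·d_A = V + 5.5462·d_A = (-7.9633,15.4905)
T_B = V + ((C−V)·d_B)·d_B = V + 5.5462·d_B = (-15.6151,19.5402)
sweep = 180° − θ = 77.3904°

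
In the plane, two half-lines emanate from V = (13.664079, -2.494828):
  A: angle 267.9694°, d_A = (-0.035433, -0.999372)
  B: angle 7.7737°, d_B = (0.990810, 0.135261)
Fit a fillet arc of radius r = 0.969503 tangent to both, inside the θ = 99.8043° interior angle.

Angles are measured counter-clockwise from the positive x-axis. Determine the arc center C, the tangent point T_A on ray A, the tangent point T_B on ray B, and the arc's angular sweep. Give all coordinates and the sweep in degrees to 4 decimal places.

bisector direction at 317.8716° = (0.741643,-0.670795)
center distance |VC| = r/sin(θ/2) = 0.969503/sin(49.9021°) = 1.267414
C = V + |VC|·bis = (14.6040,-3.3450)
T_A = V + ((C−V)·d_A)·d_A = V + 0.8163·d_A = (13.6352,-3.3107)
T_B = V + ((C−V)·d_B)·d_B = V + 0.8163·d_B = (14.4729,-2.3844)
sweep = 180° − θ = 80.1957°

center=(14.6040,-3.3450) T_A=(13.6352,-3.3107) T_B=(14.4729,-2.3844) sweep=80.1957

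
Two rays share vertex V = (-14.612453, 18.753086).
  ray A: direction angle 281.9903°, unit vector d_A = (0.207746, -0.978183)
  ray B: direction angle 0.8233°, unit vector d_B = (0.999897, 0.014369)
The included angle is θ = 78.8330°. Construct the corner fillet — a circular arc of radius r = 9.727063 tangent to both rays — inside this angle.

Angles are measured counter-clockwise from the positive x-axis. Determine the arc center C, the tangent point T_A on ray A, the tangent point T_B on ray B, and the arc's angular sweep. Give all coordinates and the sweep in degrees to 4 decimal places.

bisector direction at 321.4068° = (0.781595,-0.623787)
center distance |VC| = r/sin(θ/2) = 9.727063/sin(39.4165°) = 15.319343
C = V + |VC|·bis = (-2.6389,9.1971)
T_A = V + ((C−V)·d_A)·d_A = V + 11.8350·d_A = (-12.1538,7.1763)
T_B = V + ((C−V)·d_B)·d_B = V + 11.8350·d_B = (-2.7787,18.9231)
sweep = 180° − θ = 101.1670°

center=(-2.6389,9.1971) T_A=(-12.1538,7.1763) T_B=(-2.7787,18.9231) sweep=101.1670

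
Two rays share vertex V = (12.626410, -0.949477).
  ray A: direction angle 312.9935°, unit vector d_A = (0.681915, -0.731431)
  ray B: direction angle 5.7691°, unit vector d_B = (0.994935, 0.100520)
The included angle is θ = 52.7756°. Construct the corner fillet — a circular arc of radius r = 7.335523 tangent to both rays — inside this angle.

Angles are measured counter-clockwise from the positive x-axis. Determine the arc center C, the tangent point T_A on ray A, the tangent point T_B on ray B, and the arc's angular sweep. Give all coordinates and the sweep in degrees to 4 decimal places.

center=(28.0741,-6.7616) T_A=(22.7087,-11.7638) T_B=(27.3367,0.5367) sweep=127.2244

bisector direction at 339.3813° = (0.935945,-0.352147)
center distance |VC| = r/sin(θ/2) = 7.335523/sin(26.3878°) = 16.504927
C = V + |VC|·bis = (28.0741,-6.7616)
T_A = V + ((C−V)·d_A)·d_A = V + 14.7852·d_A = (22.7087,-11.7638)
T_B = V + ((C−V)·d_B)·d_B = V + 14.7852·d_B = (27.3367,0.5367)
sweep = 180° − θ = 127.2244°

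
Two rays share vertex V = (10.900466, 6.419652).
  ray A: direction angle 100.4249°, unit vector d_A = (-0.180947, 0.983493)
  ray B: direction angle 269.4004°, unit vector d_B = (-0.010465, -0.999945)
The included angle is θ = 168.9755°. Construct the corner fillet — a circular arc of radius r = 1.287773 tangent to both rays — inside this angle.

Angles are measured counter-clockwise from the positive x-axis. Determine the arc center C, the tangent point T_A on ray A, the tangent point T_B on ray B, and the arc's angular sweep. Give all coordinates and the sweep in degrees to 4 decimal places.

bisector direction at 184.9126° = (-0.996326,-0.085637)
center distance |VC| = r/sin(θ/2) = 1.287773/sin(84.4878°) = 1.293756
C = V + |VC|·bis = (9.6115,6.3089)
T_A = V + ((C−V)·d_A)·d_A = V + 0.1243·d_A = (10.8780,6.5419)
T_B = V + ((C−V)·d_B)·d_B = V + 0.1243·d_B = (10.8992,6.2954)
sweep = 180° − θ = 11.0245°

center=(9.6115,6.3089) T_A=(10.8780,6.5419) T_B=(10.8992,6.2954) sweep=11.0245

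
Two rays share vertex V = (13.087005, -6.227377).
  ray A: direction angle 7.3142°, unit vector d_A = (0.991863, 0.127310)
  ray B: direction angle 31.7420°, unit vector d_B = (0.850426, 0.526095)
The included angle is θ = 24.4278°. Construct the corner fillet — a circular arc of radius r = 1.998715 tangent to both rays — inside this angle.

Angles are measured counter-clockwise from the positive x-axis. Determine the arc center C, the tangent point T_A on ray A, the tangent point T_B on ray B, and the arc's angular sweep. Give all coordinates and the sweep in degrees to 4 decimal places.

center=(21.9910,-3.0694) T_A=(22.2454,-5.0518) T_B=(20.9395,-1.3696) sweep=155.5722

bisector direction at 19.5281° = (0.942478,0.334269)
center distance |VC| = r/sin(θ/2) = 1.998715/sin(12.2139°) = 9.447424
C = V + |VC|·bis = (21.9910,-3.0694)
T_A = V + ((C−V)·d_A)·d_A = V + 9.2336·d_A = (22.2454,-5.0518)
T_B = V + ((C−V)·d_B)·d_B = V + 9.2336·d_B = (20.9395,-1.3696)
sweep = 180° − θ = 155.5722°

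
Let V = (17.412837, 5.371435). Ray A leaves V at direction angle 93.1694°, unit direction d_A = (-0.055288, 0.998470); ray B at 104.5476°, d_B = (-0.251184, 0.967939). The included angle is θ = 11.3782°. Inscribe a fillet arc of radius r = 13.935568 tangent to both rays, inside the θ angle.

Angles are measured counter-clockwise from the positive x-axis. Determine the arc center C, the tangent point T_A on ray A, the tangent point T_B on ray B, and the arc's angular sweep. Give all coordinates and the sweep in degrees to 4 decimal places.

bisector direction at 98.8585° = (-0.153995,0.988072)
center distance |VC| = r/sin(θ/2) = 13.935568/sin(5.6891°) = 140.578080
C = V + |VC|·bis = (-4.2354,144.2727)
T_A = V + ((C−V)·d_A)·d_A = V + 139.8857·d_A = (9.6788,145.0431)
T_B = V + ((C−V)·d_B)·d_B = V + 139.8857·d_B = (-17.7242,140.7723)
sweep = 180° − θ = 168.6218°

center=(-4.2354,144.2727) T_A=(9.6788,145.0431) T_B=(-17.7242,140.7723) sweep=168.6218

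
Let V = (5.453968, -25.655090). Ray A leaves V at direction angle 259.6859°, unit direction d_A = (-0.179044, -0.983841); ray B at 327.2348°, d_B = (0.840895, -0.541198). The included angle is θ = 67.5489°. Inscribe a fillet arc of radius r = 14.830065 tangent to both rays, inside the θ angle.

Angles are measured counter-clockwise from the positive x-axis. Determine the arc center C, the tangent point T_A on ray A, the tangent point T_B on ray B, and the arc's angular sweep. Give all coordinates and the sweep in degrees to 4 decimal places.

center=(16.0742,-50.1263) T_A=(1.4838,-47.4710) T_B=(24.1002,-37.6558) sweep=112.4511

bisector direction at 293.4603° = (0.398114,-0.917336)
center distance |VC| = r/sin(θ/2) = 14.830065/sin(33.7745°) = 26.676377
C = V + |VC|·bis = (16.0742,-50.1263)
T_A = V + ((C−V)·d_A)·d_A = V + 22.1743·d_A = (1.4838,-47.4710)
T_B = V + ((C−V)·d_B)·d_B = V + 22.1743·d_B = (24.1002,-37.6558)
sweep = 180° − θ = 112.4511°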